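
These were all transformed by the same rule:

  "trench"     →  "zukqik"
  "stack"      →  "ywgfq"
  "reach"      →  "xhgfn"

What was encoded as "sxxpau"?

murmur

The shifts repeat in a cycle of length 2: positions 0,1,… shift by +6, +3, then the pattern repeats.
Decoding sxxpau: s−6=m, x−3=u, x−6=r, p−3=m, a−6=u, u−3=r.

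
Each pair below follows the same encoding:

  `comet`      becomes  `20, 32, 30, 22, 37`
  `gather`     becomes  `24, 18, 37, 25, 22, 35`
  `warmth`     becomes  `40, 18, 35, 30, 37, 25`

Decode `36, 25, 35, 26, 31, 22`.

Letters become their 1-based position plus 17 (so a→18, b→19, …).
Decoding 36, 25, 35, 26, 31, 22: 36→(36−17)÷1=19=s, 25→(25−17)÷1=8=h, 35→(35−17)÷1=18=r, 26→(26−17)÷1=9=i, 31→(31−17)÷1=14=n, 22→(22−17)÷1=5=e.

shrine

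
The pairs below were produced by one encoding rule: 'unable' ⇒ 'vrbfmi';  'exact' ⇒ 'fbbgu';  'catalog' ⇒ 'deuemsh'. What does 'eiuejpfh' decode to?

detailed

The shifts repeat in a cycle of length 2: positions 0,1,… shift by +1, +4, then the pattern repeats.
Reversing it on eiuejpfh: e−1=d, i−4=e, u−1=t, e−4=a, j−1=i, p−4=l, f−1=e, h−4=d.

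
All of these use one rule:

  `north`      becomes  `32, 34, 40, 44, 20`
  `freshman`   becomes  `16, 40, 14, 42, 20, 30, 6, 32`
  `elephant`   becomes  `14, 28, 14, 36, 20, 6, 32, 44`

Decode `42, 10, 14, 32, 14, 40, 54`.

n(#14)→32 and o(#15)→34: differences scale by 2, so n = 2·pos + 4. The formula is n = 2×(alphabet index, a=1) + 4.
Decoding 42, 10, 14, 32, 14, 40, 54: 42→(42−4)÷2=19=s, 10→(10−4)÷2=3=c, 14→(14−4)÷2=5=e, 32→(32−4)÷2=14=n, 14→(14−4)÷2=5=e, 40→(40−4)÷2=18=r, 54→(54−4)÷2=25=y.

scenery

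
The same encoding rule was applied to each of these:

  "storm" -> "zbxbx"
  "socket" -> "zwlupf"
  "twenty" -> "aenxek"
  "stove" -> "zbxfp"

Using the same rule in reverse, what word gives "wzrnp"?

In storm: s→z is +7, t→b is +8, o→x is +9, r→b is +10 — the shift increases by 1 each position. Each letter shifts forward by (position + 7), i.e. 7, 8, 9, … — the shift grows by one for each successive letter.
Decoding wzrnp: w−7=p, z−8=r, r−9=i, n−10=d, p−11=e.

pride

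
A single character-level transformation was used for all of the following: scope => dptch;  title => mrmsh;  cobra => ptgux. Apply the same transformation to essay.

hddxf

s(18)→d(3) and c(2)→p(15) fit y≡9x+23 (mod 26); the inverse of 9 mod 26 is 3. This is an affine cipher: with a=0,…,z=25, each position x becomes (9x+23) mod 26.
Applying it to essay: e(4)→9·4+23≡7=h; s(18)→9·18+23≡3=d; s(18)→9·18+23≡3=d; a(0)→9·0+23≡23=x; y(24)→9·24+23≡5=f (all mod 26).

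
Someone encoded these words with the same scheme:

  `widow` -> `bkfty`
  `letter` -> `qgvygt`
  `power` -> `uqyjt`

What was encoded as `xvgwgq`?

stereo

Shifts by position in widow: pos 0: w→b (+5), pos 1: i→k (+2), pos 2: d→f (+2), pos 3: o→t (+5), pos 4: w→y (+2) — repeating every 3. A repeating key of period 3 is used — shifts +5, +2, +2 over and over.
Reversing it on xvgwgq: x−5=s, v−2=t, g−2=e, w−5=r, g−2=e, q−2=o.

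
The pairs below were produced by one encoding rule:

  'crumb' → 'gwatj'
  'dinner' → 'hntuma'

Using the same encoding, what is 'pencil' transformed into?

The shift increases by 1 at each position, starting from +4: 4, 5, 6, ….
On pencil: p+4=t, e+5=j, n+6=t, c+7=j, i+8=q, l+9=u.

tjtjqu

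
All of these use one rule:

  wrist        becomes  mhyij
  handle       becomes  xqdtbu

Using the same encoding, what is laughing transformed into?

Compare letters: w→m is +16, r→h is +16, i→y is +16 — a constant shift. Every letter moves 16 places later in the alphabet, wrapping around z→a.
On laughing: l+16=b, a+16=q, u+16=k, g+16=w, h+16=x, i+16=y, n+16=d, g+16=w.

bqkwxydw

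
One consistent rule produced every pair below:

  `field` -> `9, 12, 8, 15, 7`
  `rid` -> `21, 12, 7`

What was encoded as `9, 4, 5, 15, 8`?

Each letter is replaced by its alphabet position (a=1..z=26) + 3.
Decoding 9, 4, 5, 15, 8: 9→(9−3)÷1=6=f, 4→(4−3)÷1=1=a, 5→(5−3)÷1=2=b, 15→(15−3)÷1=12=l, 8→(8−3)÷1=5=e.

fable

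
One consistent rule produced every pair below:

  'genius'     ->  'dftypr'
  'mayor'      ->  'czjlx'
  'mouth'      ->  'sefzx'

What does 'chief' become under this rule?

qptsn

The output letters match the input read backwards, each shifted +11: genius reversed is suineg. Read the word backwards and shift each letter +11.
For chief: reverse → feihc; then shift: f+11=q, e+11=p, i+11=t, h+11=s, c+11=n.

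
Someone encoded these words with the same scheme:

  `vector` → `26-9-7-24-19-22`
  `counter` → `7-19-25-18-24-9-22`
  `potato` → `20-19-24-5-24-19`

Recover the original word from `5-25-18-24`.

aunt

v is letter #22 and maps to 26: an offset of 4. Letters become their 1-based position plus 4 (so a→5, b→6, …).
Reversing it on 5-25-18-24: 5→(5−4)÷1=1=a, 25→(25−4)÷1=21=u, 18→(18−4)÷1=14=n, 24→(24−4)÷1=20=t.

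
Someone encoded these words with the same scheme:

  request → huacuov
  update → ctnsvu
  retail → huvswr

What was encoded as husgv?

react

r(17)→h(7) and e(4)→u(20) fit y≡7x+18 (mod 26); the inverse of 7 mod 26 is 15. Each letter's alphabet position (a=0..z=25) is mapped through 7·x+18 mod 26 — an affine cipher.
Undoing it on husgv: h(7)→15·(7−18)≡17=r; u(20)→15·(20−18)≡4=e; s(18)→15·(18−18)≡0=a; g(6)→15·(6−18)≡2=c; v(21)→15·(21−18)≡19=t (all mod 26).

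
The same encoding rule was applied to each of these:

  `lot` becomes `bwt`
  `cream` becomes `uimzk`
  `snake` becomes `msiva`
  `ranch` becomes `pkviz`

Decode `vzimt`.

The output letters match the input read backwards, each shifted +8: lot reversed is tol. Read the word backwards and shift each letter +8.
Reversing it on vzimt: shift back: v−8=n, z−8=r, i−8=a, m−8=e, t−8=l → nrael; then reverse → learn.

learn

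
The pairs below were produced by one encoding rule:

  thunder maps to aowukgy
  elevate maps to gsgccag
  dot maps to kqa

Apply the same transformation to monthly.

Two shifts are in play — +2 for a/e/i/o/u, +7 for every other letter.
For monthly: m(cons)+7=t, o(vowel)+2=q, n(cons)+7=u, t(cons)+7=a, h(cons)+7=o, l(cons)+7=s, y(cons)+7=f.

tquaosf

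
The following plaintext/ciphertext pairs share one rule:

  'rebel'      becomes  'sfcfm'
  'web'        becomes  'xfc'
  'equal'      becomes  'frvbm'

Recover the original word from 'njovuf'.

minute

This is a Caesar cipher with shift 1.
Reversing it on njovuf: n−1=m, j−1=i, o−1=n, v−1=u, u−1=t, f−1=e.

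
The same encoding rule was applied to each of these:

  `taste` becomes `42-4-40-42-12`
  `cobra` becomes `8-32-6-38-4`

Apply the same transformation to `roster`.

38-32-40-42-12-38

Each letter becomes 2×(its alphabet position, a=1..z=26) + 2.
For roster: r=18→38, o=15→32, s=19→40, t=20→42, e=5→12, r=18→38.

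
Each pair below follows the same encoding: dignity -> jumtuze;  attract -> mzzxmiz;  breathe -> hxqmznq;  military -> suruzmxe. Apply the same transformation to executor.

qdqigzax

The shift depends on letter class: consonant d→j is +6, but vowel i→u is +12. The rule splits by letter class: vowels +12, consonants +6.
Applying it to executor: e(vowel)+12=q, x(cons)+6=d, e(vowel)+12=q, c(cons)+6=i, u(vowel)+12=g, t(cons)+6=z, o(vowel)+12=a, r(cons)+6=x.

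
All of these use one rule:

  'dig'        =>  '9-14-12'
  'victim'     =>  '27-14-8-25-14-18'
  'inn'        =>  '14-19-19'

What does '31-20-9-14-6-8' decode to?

Each letter is replaced by its alphabet position (a=1..z=26) + 5.
Undoing it on 31-20-9-14-6-8: 31→(31−5)÷1=26=z, 20→(20−5)÷1=15=o, 9→(9−5)÷1=4=d, 14→(14−5)÷1=9=i, 6→(6−5)÷1=1=a, 8→(8−5)÷1=3=c.

zodiac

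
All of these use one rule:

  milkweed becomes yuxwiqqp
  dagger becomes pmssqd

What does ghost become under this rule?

staef

Compare letters: m→y is +12, i→u is +12, l→x is +12 — a constant shift. This is a Caesar cipher with shift 12.
On ghost: g+12=s, h+12=t, o+12=a, s+12=e, t+12=f.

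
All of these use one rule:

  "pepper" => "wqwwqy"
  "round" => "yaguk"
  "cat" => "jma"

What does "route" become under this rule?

yagaq

The shift depends on letter class: consonant p→w is +7, but vowel e→q is +12. The rule splits by letter class: vowels +12, consonants +7.
For route: r(cons)+7=y, o(vowel)+12=a, u(vowel)+12=g, t(cons)+7=a, e(vowel)+12=q.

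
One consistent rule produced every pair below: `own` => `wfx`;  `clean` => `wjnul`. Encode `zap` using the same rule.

yji

Two steps: reverse the string, then apply a Caesar shift of +9.
On zap: reverse → paz; then shift: p+9=y, a+9=j, z+9=i.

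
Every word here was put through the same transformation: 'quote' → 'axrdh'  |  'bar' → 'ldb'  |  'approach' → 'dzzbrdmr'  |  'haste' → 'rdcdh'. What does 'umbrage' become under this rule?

xwlbdqh

The shift depends on letter class: consonant q→a is +10, but vowel u→x is +3. Vowels shift forward by 3 and consonants shift forward by 10.
For umbrage: u(vowel)+3=x, m(cons)+10=w, b(cons)+10=l, r(cons)+10=b, a(vowel)+3=d, g(cons)+10=q, e(vowel)+3=h.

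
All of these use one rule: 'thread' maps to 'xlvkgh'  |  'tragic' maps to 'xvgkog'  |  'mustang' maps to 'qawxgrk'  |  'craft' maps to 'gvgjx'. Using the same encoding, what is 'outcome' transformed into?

uaxguqk

Vowels shift forward by 6 and consonants shift forward by 4.
Applying it to outcome: o(vowel)+6=u, u(vowel)+6=a, t(cons)+4=x, c(cons)+4=g, o(vowel)+6=u, m(cons)+4=q, e(vowel)+6=k.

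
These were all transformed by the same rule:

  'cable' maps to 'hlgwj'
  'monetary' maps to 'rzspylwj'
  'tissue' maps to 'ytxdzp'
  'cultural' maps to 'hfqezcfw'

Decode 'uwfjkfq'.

playful

Shifts by position in cable: pos 0: c→h (+5), pos 1: a→l (+11), pos 2: b→g (+5), pos 3: l→w (+11) — repeating every 2. It's a Vigenère-style cipher with numeric key [5,11]: position i shifts by key[i mod 2].
Undoing it on uwfjkfq: u−5=p, w−11=l, f−5=a, j−11=y, k−5=f, f−11=u, q−5=l.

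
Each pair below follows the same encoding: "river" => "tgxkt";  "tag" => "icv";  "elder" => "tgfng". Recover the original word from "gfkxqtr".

provide

The word is reversed, then every letter is shifted forward by 2.
Decoding gfkxqtr: shift back: g−2=e, f−2=d, k−2=i, x−2=v, q−2=o, t−2=r, r−2=p → edivorp; then reverse → provide.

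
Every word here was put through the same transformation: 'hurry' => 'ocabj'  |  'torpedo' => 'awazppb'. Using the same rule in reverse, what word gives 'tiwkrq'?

In hurry: h→o is +7, u→c is +8, r→a is +9, r→b is +10 — the shift increases by 1 each position. The shift increases by 1 at each position, starting from +7: 7, 8, 9, ….
Undoing it on tiwkrq: t−7=m, i−8=a, w−9=n, k−10=a, r−11=g, q−12=e.

manage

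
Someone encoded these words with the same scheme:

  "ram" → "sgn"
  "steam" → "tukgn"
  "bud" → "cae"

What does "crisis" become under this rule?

dsotot

The shift depends on letter class: consonant r→s is +1, but vowel a→g is +6. Vowels shift forward by 6 and consonants shift forward by 1.
On crisis: c(cons)+1=d, r(cons)+1=s, i(vowel)+6=o, s(cons)+1=t, i(vowel)+6=o, s(cons)+1=t.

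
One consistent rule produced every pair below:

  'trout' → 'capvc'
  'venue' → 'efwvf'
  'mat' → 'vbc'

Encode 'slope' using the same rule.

bupyf

The shift depends on letter class: consonant t→c is +9, but vowel o→p is +1. Two shifts are in play — +1 for a/e/i/o/u, +9 for every other letter.
On slope: s(cons)+9=b, l(cons)+9=u, o(vowel)+1=p, p(cons)+9=y, e(vowel)+1=f.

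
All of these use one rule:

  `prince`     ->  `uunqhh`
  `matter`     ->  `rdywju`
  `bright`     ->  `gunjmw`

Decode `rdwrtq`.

Shifts by position in prince: pos 0: p→u (+5), pos 1: r→u (+3), pos 2: i→n (+5), pos 3: n→q (+3) — repeating every 2. The shifts repeat in a cycle of length 2: positions 0,1,… shift by +5, +3, then the pattern repeats.
Decoding rdwrtq: r−5=m, d−3=a, w−5=r, r−3=o, t−5=o, q−3=n.

maroon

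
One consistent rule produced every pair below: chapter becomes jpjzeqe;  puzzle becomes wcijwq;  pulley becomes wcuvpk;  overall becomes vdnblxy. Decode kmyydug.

deposit

In chapter: c→j is +7, h→p is +8, a→j is +9, p→z is +10 — the shift increases by 1 each position. The shift increases by 1 at each position, starting from +7: 7, 8, 9, ….
Decoding kmyydug: k−7=d, m−8=e, y−9=p, y−10=o, d−11=s, u−12=i, g−13=t.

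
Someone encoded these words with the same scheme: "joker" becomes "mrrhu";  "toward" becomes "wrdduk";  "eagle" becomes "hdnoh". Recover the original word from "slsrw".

pilot

Shifts by position in joker: pos 0: j→m (+3), pos 1: o→r (+3), pos 2: k→r (+7), pos 3: e→h (+3), pos 4: r→u (+3) — repeating every 3. It's a Vigenère-style cipher with numeric key [3,3,7]: position i shifts by key[i mod 3].
Reversing it on slsrw: s−3=p, l−3=i, s−7=l, r−3=o, w−3=t.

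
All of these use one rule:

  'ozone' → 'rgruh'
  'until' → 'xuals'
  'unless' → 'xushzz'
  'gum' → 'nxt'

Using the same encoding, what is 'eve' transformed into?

hch

The shift depends on letter class: consonant z→g is +7, but vowel o→r is +3. Vowels shift forward by 3 and consonants shift forward by 7.
On eve: e(vowel)+3=h, v(cons)+7=c, e(vowel)+3=h.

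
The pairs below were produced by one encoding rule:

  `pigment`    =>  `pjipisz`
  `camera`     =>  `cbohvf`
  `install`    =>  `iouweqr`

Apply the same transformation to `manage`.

The shift increases by 1 at each position, starting from +0: 0, 1, 2, ….
On manage: m+0=m, a+1=b, n+2=p, a+3=d, g+4=k, e+5=j.

mbpdkj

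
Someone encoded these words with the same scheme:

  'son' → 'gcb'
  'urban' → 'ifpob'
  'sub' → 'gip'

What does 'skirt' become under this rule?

gywfh

This is a Caesar cipher with shift 14.
Applying it to skirt: s+14=g, k+14=y, i+14=w, r+14=f, t+14=h.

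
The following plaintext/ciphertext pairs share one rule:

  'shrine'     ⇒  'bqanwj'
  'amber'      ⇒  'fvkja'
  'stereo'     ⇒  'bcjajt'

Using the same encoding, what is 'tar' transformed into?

Vowels shift forward by 5 and consonants shift forward by 9.
On tar: t(cons)+9=c, a(vowel)+5=f, r(cons)+9=a.

cfa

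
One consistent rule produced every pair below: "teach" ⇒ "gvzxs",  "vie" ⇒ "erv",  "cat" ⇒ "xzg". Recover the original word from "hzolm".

Each pair mirrors across the alphabet (t↔g, e↔v, a↔z): positions sum to 25. This is the alphabet-reversal cipher (Atbash): a becomes z, b becomes y, etc.
Decoding hzolm: h↔s, z↔a, o↔l, l↔o, m↔n.

salon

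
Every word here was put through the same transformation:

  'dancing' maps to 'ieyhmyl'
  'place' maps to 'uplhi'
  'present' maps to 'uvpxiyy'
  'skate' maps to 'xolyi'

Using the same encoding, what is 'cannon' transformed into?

It's a Vigenère-style cipher with numeric key [5,4,11]: position i shifts by key[i mod 3].
On cannon: c+5=h, a+4=e, n+11=y, n+5=s, o+4=s, n+11=y.

heyssy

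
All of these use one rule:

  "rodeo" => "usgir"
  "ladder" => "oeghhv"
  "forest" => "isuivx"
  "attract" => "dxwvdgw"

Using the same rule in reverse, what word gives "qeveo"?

Shifts by position in rodeo: pos 0: r→u (+3), pos 1: o→s (+4), pos 2: d→g (+3), pos 3: e→i (+4) — repeating every 2. It's a Vigenère-style cipher with numeric key [3,4]: position i shifts by key[i mod 2].
Reversing it on qeveo: q−3=n, e−4=a, v−3=s, e−4=a, o−3=l.

nasal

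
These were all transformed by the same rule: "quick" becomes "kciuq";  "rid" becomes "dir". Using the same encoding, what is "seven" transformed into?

neves

The word is simply reversed.
Applying it to seven: reverse → neves.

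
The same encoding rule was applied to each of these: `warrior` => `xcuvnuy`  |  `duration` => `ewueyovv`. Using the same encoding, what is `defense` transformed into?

Letter i (0-indexed) is shifted by i+1, so successive shifts are 1, 2, 3, ….
Applying it to defense: d+1=e, e+2=g, f+3=i, e+4=i, n+5=s, s+6=y, e+7=l.

egiisyl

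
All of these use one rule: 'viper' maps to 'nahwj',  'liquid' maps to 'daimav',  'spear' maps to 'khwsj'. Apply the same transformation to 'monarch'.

Each letter is shifted forward by 18 in the alphabet (a Caesar shift of +18).
Applying it to monarch: m+18=e, o+18=g, n+18=f, a+18=s, r+18=j, c+18=u, h+18=z.

egfsjuz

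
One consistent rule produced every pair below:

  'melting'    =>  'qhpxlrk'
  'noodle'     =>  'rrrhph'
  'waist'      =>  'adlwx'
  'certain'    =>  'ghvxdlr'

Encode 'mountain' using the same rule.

qrxrxdlr

Two shifts are in play — +3 for a/e/i/o/u, +4 for every other letter.
For mountain: m(cons)+4=q, o(vowel)+3=r, u(vowel)+3=x, n(cons)+4=r, t(cons)+4=x, a(vowel)+3=d, i(vowel)+3=l, n(cons)+4=r.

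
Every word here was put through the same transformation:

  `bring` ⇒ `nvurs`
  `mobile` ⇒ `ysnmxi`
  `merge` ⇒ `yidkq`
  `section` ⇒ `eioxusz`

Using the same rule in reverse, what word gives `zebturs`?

Shifts by position in bring: pos 0: b→n (+12), pos 1: r→v (+4), pos 2: i→u (+12), pos 3: n→r (+4) — repeating every 2. The shifts repeat in a cycle of length 2: positions 0,1,… shift by +12, +4, then the pattern repeats.
Undoing it on zebturs: z−12=n, e−4=a, b−12=p, t−4=p, u−12=i, r−4=n, s−12=g.

napping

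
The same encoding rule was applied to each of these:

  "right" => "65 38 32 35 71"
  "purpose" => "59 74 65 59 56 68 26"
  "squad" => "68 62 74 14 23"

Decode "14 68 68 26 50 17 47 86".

assembly

Each letter becomes 3×(its alphabet position, a=1..z=26) + 11.
Decoding 14 68 68 26 50 17 47 86: 14→(14−11)÷3=1=a, 68→(68−11)÷3=19=s, 68→(68−11)÷3=19=s, 26→(26−11)÷3=5=e, 50→(50−11)÷3=13=m, 17→(17−11)÷3=2=b, 47→(47−11)÷3=12=l, 86→(86−11)÷3=25=y.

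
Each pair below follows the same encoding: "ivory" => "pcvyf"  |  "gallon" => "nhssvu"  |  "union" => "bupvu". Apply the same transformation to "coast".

jvhza

Compare letters: i→p is +7, v→c is +7, o→v is +7 — a constant shift. This is a Caesar cipher with shift 7.
Applying it to coast: c+7=j, o+7=v, a+7=h, s+7=z, t+7=a.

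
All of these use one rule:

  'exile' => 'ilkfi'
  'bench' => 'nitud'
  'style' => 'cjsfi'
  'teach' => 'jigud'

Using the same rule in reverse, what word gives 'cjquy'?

e(4)→i(8) and x(23)→l(11) fit y≡7x+6 (mod 26); the inverse of 7 mod 26 is 15. This is an affine cipher: with a=0,…,z=25, each position x becomes (7x+6) mod 26.
Undoing it on cjquy: c(2)→15·(2−6)≡18=s; j(9)→15·(9−6)≡19=t; q(16)→15·(16−6)≡20=u; u(20)→15·(20−6)≡2=c; y(24)→15·(24−6)≡10=k (all mod 26).

stuck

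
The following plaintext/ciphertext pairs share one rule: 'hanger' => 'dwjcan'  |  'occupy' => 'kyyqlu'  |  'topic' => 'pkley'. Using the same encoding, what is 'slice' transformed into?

Compare letters: h→d is +22, a→w is +22, n→j is +22 — a constant shift. This is a Caesar cipher with shift 22.
On slice: s+22=o, l+22=h, i+22=e, c+22=y, e+22=a.

oheya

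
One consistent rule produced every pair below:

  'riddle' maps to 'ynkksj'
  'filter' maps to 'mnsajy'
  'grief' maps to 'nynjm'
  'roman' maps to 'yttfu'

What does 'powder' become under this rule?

wtdkjy

Vowels shift forward by 5 and consonants shift forward by 7.
On powder: p(cons)+7=w, o(vowel)+5=t, w(cons)+7=d, d(cons)+7=k, e(vowel)+5=j, r(cons)+7=y.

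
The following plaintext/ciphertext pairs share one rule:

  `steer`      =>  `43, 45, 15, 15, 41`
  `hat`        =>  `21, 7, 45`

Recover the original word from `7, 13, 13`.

add

s(#19)→43 and t(#20)→45: differences scale by 2, so n = 2·pos + 5. Each letter becomes 2×(its alphabet position, a=1..z=26) + 5.
Decoding 7, 13, 13: 7→(7−5)÷2=1=a, 13→(13−5)÷2=4=d, 13→(13−5)÷2=4=d.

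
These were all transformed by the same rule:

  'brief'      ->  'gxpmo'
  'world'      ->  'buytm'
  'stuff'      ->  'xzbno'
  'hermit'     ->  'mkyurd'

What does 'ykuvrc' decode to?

tennis

In brief: b→g is +5, r→x is +6, i→p is +7, e→m is +8 — the shift increases by 1 each position. Letter i (0-indexed) is shifted by i+5, so successive shifts are 5, 6, 7, ….
Reversing it on ykuvrc: y−5=t, k−6=e, u−7=n, v−8=n, r−9=i, c−10=s.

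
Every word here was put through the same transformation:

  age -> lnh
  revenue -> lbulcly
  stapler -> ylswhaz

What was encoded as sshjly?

Two steps: reverse the string, then apply a Caesar shift of +7.
Decoding sshjly: shift back: s−7=l, s−7=l, h−7=a, j−7=c, l−7=e, y−7=r → llacer; then reverse → recall.

recall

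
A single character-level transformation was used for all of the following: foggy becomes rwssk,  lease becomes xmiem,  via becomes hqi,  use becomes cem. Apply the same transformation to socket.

Two shifts are in play — +8 for a/e/i/o/u, +12 for every other letter.
Applying it to socket: s(cons)+12=e, o(vowel)+8=w, c(cons)+12=o, k(cons)+12=w, e(vowel)+8=m, t(cons)+12=f.

ewowmf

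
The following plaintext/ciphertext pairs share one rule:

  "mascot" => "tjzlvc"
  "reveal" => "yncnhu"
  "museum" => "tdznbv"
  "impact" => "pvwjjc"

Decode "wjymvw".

Shifts by position in mascot: pos 0: m→t (+7), pos 1: a→j (+9), pos 2: s→z (+7), pos 3: c→l (+9) — repeating every 2. It's a Vigenère-style cipher with numeric key [7,9]: position i shifts by key[i mod 2].
Reversing it on wjymvw: w−7=p, j−9=a, y−7=r, m−9=d, v−7=o, w−9=n.

pardon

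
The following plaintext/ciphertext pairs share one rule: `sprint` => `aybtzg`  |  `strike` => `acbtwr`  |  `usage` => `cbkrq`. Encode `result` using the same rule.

zncfxg

In sprint: s→a is +8, p→y is +9, r→b is +10, i→t is +11 — the shift increases by 1 each position. Each letter shifts forward by (position + 8), i.e. 8, 9, 10, … — the shift grows by one for each successive letter.
Applying it to result: r+8=z, e+9=n, s+10=c, u+11=f, l+12=x, t+13=g.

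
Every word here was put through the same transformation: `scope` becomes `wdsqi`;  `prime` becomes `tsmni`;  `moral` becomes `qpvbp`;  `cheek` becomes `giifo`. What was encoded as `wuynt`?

stump

Shifts by position in scope: pos 0: s→w (+4), pos 1: c→d (+1), pos 2: o→s (+4), pos 3: p→q (+1) — repeating every 2. A repeating key of period 2 is used — shifts +4, +1 over and over.
Decoding wuynt: w−4=s, u−1=t, y−4=u, n−1=m, t−4=p.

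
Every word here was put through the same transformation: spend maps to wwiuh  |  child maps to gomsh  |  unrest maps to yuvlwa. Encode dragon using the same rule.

Shifts by position in spend: pos 0: s→w (+4), pos 1: p→w (+7), pos 2: e→i (+4), pos 3: n→u (+7) — repeating every 2. It's a Vigenère-style cipher with numeric key [4,7]: position i shifts by key[i mod 2].
Applying it to dragon: d+4=h, r+7=y, a+4=e, g+7=n, o+4=s, n+7=u.

hyensu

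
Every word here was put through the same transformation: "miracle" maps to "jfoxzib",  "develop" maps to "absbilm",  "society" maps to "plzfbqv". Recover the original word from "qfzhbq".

ticket

Compare letters: m→j is +23, i→f is +23, r→o is +23 — a constant shift. Every letter moves 23 places later in the alphabet, wrapping around z→a.
Undoing it on qfzhbq: q−23=t, f−23=i, z−23=c, h−23=k, b−23=e, q−23=t.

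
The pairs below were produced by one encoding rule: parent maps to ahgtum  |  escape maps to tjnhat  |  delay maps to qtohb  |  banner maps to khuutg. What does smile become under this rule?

This is an affine cipher: with a=0,…,z=25, each position x becomes (3x+7) mod 26.
For smile: s(18)→3·18+7≡9=j; m(12)→3·12+7≡17=r; i(8)→3·8+7≡5=f; l(11)→3·11+7≡14=o; e(4)→3·4+7≡19=t (all mod 26).

jrfot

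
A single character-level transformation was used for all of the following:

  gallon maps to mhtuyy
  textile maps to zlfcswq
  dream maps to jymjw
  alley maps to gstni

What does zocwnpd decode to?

In gallon: g→m is +6, a→h is +7, l→t is +8, l→u is +9 — the shift increases by 1 each position. Letter i (0-indexed) is shifted by i+6, so successive shifts are 6, 7, 8, ….
Reversing it on zocwnpd: z−6=t, o−7=h, c−8=u, w−9=n, n−10=d, p−11=e, d−12=r.

thunder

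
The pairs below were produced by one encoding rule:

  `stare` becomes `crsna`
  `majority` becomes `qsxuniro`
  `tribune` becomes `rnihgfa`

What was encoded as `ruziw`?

toxic

s(18)→c(2) and t(19)→r(17) fit y≡15x+18 (mod 26); the inverse of 15 mod 26 is 7. Treating letters as 0–25, the rule is x ↦ 15x + 18 (mod 26).
Undoing it on ruziw: r(17)→7·(17−18)≡19=t; u(20)→7·(20−18)≡14=o; z(25)→7·(25−18)≡23=x; i(8)→7·(8−18)≡8=i; w(22)→7·(22−18)≡2=c (all mod 26).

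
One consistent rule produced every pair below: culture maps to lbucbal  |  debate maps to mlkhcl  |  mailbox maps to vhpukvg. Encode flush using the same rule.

oubbq

Two shifts are in play — +7 for a/e/i/o/u, +9 for every other letter.
For flush: f(cons)+9=o, l(cons)+9=u, u(vowel)+7=b, s(cons)+9=b, h(cons)+9=q.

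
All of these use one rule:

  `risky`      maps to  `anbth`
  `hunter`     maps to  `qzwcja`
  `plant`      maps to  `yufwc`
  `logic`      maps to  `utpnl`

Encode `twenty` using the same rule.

cfjwch

The shift depends on letter class: consonant r→a is +9, but vowel i→n is +5. The rule splits by letter class: vowels +5, consonants +9.
For twenty: t(cons)+9=c, w(cons)+9=f, e(vowel)+5=j, n(cons)+9=w, t(cons)+9=c, y(cons)+9=h.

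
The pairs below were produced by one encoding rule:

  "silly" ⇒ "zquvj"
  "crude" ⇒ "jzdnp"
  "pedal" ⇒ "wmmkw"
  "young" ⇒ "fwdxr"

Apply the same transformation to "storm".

Letter i (0-indexed) is shifted by i+7, so successive shifts are 7, 8, 9, ….
Applying it to storm: s+7=z, t+8=b, o+9=x, r+10=b, m+11=x.

zbxbx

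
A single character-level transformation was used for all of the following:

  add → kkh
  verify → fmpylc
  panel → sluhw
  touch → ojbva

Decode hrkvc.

The output letters match the input read backwards, each shifted +7: add reversed is dda. Two steps: reverse the string, then apply a Caesar shift of +7.
Reversing it on hrkvc: shift back: h−7=a, r−7=k, k−7=d, v−7=o, c−7=v → akdov; then reverse → vodka.

vodka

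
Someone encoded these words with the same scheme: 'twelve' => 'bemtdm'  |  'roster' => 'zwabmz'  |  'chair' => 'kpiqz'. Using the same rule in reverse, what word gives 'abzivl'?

Compare letters: t→b is +8, w→e is +8, e→m is +8 — a constant shift. Every letter moves 8 places later in the alphabet, wrapping around z→a.
Undoing it on abzivl: a−8=s, b−8=t, z−8=r, i−8=a, v−8=n, l−8=d.

strand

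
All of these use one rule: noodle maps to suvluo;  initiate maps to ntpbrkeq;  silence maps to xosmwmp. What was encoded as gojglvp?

Letter i (0-indexed) is shifted by i+5, so successive shifts are 5, 6, 7, ….
Decoding gojglvp: g−5=b, o−6=i, j−7=c, g−8=y, l−9=c, v−10=l, p−11=e.

bicycle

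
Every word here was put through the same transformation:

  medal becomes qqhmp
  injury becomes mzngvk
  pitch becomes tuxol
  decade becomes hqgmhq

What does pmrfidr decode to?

lantern

The shifts repeat in a cycle of length 2: positions 0,1,… shift by +4, +12, then the pattern repeats.
Decoding pmrfidr: p−4=l, m−12=a, r−4=n, f−12=t, i−4=e, d−12=r, r−4=n.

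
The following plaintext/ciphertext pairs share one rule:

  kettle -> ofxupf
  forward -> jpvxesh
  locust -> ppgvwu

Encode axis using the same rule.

eymt

Shifts by position in kettle: pos 0: k→o (+4), pos 1: e→f (+1), pos 2: t→x (+4), pos 3: t→u (+1) — repeating every 2. The shifts repeat in a cycle of length 2: positions 0,1,… shift by +4, +1, then the pattern repeats.
On axis: a+4=e, x+1=y, i+4=m, s+1=t.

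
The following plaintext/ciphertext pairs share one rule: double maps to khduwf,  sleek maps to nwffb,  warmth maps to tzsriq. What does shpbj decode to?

rocky

d(3)→k(10) and o(14)→h(7) fit y≡21x+25 (mod 26); the inverse of 21 mod 26 is 5. Each letter's alphabet position (a=0..z=25) is mapped through 21·x+25 mod 26 — an affine cipher.
Reversing it on shpbj: s(18)→5·(18−25)≡17=r; h(7)→5·(7−25)≡14=o; p(15)→5·(15−25)≡2=c; b(1)→5·(1−25)≡10=k; j(9)→5·(9−25)≡24=y (all mod 26).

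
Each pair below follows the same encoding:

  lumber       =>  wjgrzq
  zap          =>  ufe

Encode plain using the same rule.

snfqu

The word is reversed, then every letter is shifted forward by 5.
For plain: reverse → nialp; then shift: n+5=s, i+5=n, a+5=f, l+5=q, p+5=u.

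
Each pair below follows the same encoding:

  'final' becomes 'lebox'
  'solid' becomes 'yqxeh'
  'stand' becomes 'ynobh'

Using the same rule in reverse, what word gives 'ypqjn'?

short

f(5)→l(11) and i(8)→e(4) fit y≡15x+14 (mod 26); the inverse of 15 mod 26 is 7. Each letter's alphabet position (a=0..z=25) is mapped through 15·x+14 mod 26 — an affine cipher.
Undoing it on ypqjn: y(24)→7·(24−14)≡18=s; p(15)→7·(15−14)≡7=h; q(16)→7·(16−14)≡14=o; j(9)→7·(9−14)≡17=r; n(13)→7·(13−14)≡19=t (all mod 26).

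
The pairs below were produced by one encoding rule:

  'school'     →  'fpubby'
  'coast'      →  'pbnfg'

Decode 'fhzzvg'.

Compare letters: s→f is +13, c→p is +13, h→u is +13 — a constant shift. Each letter is shifted forward by 13 in the alphabet (a Caesar shift of +13).
Reversing it on fhzzvg: f−13=s, h−13=u, z−13=m, z−13=m, v−13=i, g−13=t.

summit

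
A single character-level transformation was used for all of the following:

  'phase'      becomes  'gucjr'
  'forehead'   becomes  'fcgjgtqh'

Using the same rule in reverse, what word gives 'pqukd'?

The output letters match the input read backwards, each shifted +2: phase reversed is esahp. Two steps: reverse the string, then apply a Caesar shift of +2.
Decoding pqukd: shift back: p−2=n, q−2=o, u−2=s, k−2=i, d−2=b → nosib; then reverse → bison.

bison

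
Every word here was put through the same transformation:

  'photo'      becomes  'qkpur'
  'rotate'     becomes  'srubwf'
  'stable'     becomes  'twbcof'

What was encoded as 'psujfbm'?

The shifts repeat in a cycle of length 3: positions 0,1,… shift by +1, +3, +1, then the pattern repeats.
Decoding psujfbm: p−1=o, s−3=p, u−1=t, j−1=i, f−3=c, b−1=a, m−1=l.

optical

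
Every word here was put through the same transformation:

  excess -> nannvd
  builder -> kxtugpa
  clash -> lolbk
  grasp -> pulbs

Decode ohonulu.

Shifts by position in excess: pos 0: e→n (+9), pos 1: x→a (+3), pos 2: c→n (+11), pos 3: e→n (+9), pos 4: s→v (+3), pos 5: s→d (+11) — repeating every 3. The shifts repeat in a cycle of length 3: positions 0,1,… shift by +9, +3, +11, then the pattern repeats.
Reversing it on ohonulu: o−9=f, h−3=e, o−11=d, n−9=e, u−3=r, l−11=a, u−9=l.

federal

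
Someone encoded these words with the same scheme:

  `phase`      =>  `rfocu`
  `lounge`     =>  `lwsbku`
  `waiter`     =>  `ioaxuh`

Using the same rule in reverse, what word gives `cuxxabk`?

setting

Each letter's alphabet position (a=0..z=25) is mapped through 21·x+14 mod 26 — an affine cipher.
Reversing it on cuxxabk: c(2)→5·(2−14)≡18=s; u(20)→5·(20−14)≡4=e; x(23)→5·(23−14)≡19=t; x(23)→5·(23−14)≡19=t; a(0)→5·(0−14)≡8=i; b(1)→5·(1−14)≡13=n; k(10)→5·(10−14)≡6=g (all mod 26).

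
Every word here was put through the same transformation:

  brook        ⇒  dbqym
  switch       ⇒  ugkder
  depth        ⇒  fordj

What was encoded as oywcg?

Shifts by position in brook: pos 0: b→d (+2), pos 1: r→b (+10), pos 2: o→q (+2), pos 3: o→y (+10) — repeating every 2. The shifts repeat in a cycle of length 2: positions 0,1,… shift by +2, +10, then the pattern repeats.
Decoding oywcg: o−2=m, y−10=o, w−2=u, c−10=s, g−2=e.

mouse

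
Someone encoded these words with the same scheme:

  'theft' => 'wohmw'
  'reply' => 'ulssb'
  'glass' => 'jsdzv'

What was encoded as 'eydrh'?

Shifts by position in theft: pos 0: t→w (+3), pos 1: h→o (+7), pos 2: e→h (+3), pos 3: f→m (+7) — repeating every 2. A repeating key of period 2 is used — shifts +3, +7 over and over.
Reversing it on eydrh: e−3=b, y−7=r, d−3=a, r−7=k, h−3=e.

brake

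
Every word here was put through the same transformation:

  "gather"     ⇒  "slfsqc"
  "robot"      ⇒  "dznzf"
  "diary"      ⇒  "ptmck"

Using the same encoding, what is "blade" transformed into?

Shifts by position in gather: pos 0: g→s (+12), pos 1: a→l (+11), pos 2: t→f (+12), pos 3: h→s (+11) — repeating every 2. It's a Vigenère-style cipher with numeric key [12,11]: position i shifts by key[i mod 2].
For blade: b+12=n, l+11=w, a+12=m, d+11=o, e+12=q.

nwmoq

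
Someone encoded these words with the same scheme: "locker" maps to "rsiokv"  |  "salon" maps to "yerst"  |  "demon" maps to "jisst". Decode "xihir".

rebel

Shifts by position in locker: pos 0: l→r (+6), pos 1: o→s (+4), pos 2: c→i (+6), pos 3: k→o (+4) — repeating every 2. It's a Vigenère-style cipher with numeric key [6,4]: position i shifts by key[i mod 2].
Reversing it on xihir: x−6=r, i−4=e, h−6=b, i−4=e, r−6=l.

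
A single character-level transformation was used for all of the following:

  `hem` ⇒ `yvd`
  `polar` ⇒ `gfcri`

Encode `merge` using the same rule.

dvixv

Compare letters: h→y is +17, e→v is +17, m→d is +17 — a constant shift. Every letter moves 17 places later in the alphabet, wrapping around z→a.
For merge: m+17=d, e+17=v, r+17=i, g+17=x, e+17=v.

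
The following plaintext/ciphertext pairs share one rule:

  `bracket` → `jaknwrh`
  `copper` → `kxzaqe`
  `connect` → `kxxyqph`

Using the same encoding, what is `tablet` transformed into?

bjlwqg

In bracket: b→j is +8, r→a is +9, a→k is +10, c→n is +11 — the shift increases by 1 each position. The shift increases by 1 at each position, starting from +8: 8, 9, 10, ….
For tablet: t+8=b, a+9=j, b+10=l, l+11=w, e+12=q, t+13=g.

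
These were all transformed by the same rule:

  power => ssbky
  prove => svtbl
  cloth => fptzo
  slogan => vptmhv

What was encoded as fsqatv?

The shift increases by 1 at each position, starting from +3: 3, 4, 5, ….
Decoding fsqatv: f−3=c, s−4=o, q−5=l, a−6=u, t−7=m, v−8=n.

column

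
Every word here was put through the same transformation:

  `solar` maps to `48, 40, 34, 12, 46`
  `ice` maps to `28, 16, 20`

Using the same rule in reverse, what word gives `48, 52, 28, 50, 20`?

suite

s(#19)→48 and o(#15)→40: differences scale by 2, so n = 2·pos + 10. Each letter becomes 2×(its alphabet position, a=1..z=26) + 10.
Reversing it on 48, 52, 28, 50, 20: 48→(48−10)÷2=19=s, 52→(52−10)÷2=21=u, 28→(28−10)÷2=9=i, 50→(50−10)÷2=20=t, 20→(20−10)÷2=5=e.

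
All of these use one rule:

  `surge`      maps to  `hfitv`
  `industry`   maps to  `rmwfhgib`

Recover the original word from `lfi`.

our

Each pair mirrors across the alphabet (s↔h, u↔f, r↔i): positions sum to 25. This is the alphabet-reversal cipher (Atbash): a becomes z, b becomes y, etc.
Reversing it on lfi: l↔o, f↔u, i↔r.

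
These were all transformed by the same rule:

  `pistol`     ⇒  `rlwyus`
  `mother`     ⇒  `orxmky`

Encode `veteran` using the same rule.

xhxjxhv

In pistol: p→r is +2, i→l is +3, s→w is +4, t→y is +5 — the shift increases by 1 each position. The shift increases by 1 at each position, starting from +2: 2, 3, 4, ….
Applying it to veteran: v+2=x, e+3=h, t+4=x, e+5=j, r+6=x, a+7=h, n+8=v.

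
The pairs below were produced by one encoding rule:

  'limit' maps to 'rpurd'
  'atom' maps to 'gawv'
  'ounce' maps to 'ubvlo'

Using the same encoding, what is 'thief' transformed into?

Each letter shifts forward by (position + 6), i.e. 6, 7, 8, … — the shift grows by one for each successive letter.
On thief: t+6=z, h+7=o, i+8=q, e+9=n, f+10=p.

zoqnp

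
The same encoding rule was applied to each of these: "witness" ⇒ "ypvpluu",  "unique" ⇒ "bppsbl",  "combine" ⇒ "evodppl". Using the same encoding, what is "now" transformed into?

The shift depends on letter class: consonant w→y is +2, but vowel i→p is +7. The rule splits by letter class: vowels +7, consonants +2.
On now: n(cons)+2=p, o(vowel)+7=v, w(cons)+2=y.

pvy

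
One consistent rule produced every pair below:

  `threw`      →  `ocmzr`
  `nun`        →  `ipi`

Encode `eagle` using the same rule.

zvbgz

Compare letters: t→o is +21, h→c is +21, r→m is +21 — a constant shift. This is a Caesar cipher with shift 21.
For eagle: e+21=z, a+21=v, g+21=b, l+21=g, e+21=z.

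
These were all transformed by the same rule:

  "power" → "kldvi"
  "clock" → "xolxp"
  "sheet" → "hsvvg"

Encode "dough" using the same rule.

Each pair mirrors across the alphabet (p↔k, o↔l, w↔d): positions sum to 25. Letters are reflected about the middle of the alphabet (position → 25−position): Atbash.
For dough: d↔w, o↔l, u↔f, g↔t, h↔s.

wlfts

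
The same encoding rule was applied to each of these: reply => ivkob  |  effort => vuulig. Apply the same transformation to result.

This is the alphabet-reversal cipher (Atbash): a becomes z, b becomes y, etc.
For result: r↔i, e↔v, s↔h, u↔f, l↔o, t↔g.

ivhfog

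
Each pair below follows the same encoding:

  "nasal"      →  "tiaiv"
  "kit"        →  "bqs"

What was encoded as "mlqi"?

The output letters match the input read backwards, each shifted +8: nasal reversed is lasan. Two steps: reverse the string, then apply a Caesar shift of +8.
Undoing it on mlqi: shift back: m−8=e, l−8=d, q−8=i, i−8=a → edia; then reverse → aide.

aide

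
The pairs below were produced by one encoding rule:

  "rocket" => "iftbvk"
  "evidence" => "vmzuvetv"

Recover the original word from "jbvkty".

sketch

Compare letters: r→i is +17, o→f is +17, c→t is +17 — a constant shift. Each letter is shifted forward by 17 in the alphabet (a Caesar shift of +17).
Decoding jbvkty: j−17=s, b−17=k, v−17=e, k−17=t, t−17=c, y−17=h.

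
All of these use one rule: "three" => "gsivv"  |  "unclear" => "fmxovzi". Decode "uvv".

Each pair mirrors across the alphabet (t↔g, h↔s, r↔i): positions sum to 25. Each letter is replaced by its mirror in the alphabet: a↔z, b↔y, c↔x, and so on (the Atbash cipher).
Reversing it on uvv: u↔f, v↔e, v↔e.

fee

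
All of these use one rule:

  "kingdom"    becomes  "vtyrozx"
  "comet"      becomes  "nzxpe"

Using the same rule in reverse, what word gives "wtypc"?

This is a Caesar cipher with shift 11.
Reversing it on wtypc: w−11=l, t−11=i, y−11=n, p−11=e, c−11=r.

liner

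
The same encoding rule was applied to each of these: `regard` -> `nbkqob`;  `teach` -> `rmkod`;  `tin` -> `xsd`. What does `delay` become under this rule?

The output letters match the input read backwards, each shifted +10: regard reversed is drager. Two steps: reverse the string, then apply a Caesar shift of +10.
On delay: reverse → yaled; then shift: y+10=i, a+10=k, l+10=v, e+10=o, d+10=n.

ikvon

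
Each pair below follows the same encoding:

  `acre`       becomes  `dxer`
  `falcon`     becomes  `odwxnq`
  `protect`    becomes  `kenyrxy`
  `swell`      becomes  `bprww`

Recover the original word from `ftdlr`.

image

Each letter's alphabet position (a=0..z=25) is mapped through 23·x+3 mod 26 — an affine cipher.
Decoding ftdlr: f(5)→17·(5−3)≡8=i; t(19)→17·(19−3)≡12=m; d(3)→17·(3−3)≡0=a; l(11)→17·(11−3)≡6=g; r(17)→17·(17−3)≡4=e (all mod 26).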